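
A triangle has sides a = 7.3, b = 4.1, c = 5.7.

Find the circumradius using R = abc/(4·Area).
First find the area with Heron's formula.
s = (7.3 + 4.1 + 5.7)/2 = 8.55
Area = √(s(s−a)(s−b)(s−c)) = √(8.55·1.25·4.45·2.85) ≈ √135.544 ≈ 11.6423
abc = 7.3·4.1·5.7 = 170.601
R = abc/(4·Area) ≈ 170.601/(4·11.6423) = 170.601/46.5694 ≈ 3.66337

R = 3.663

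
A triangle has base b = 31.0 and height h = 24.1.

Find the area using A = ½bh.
A = ½·b·h = ½·31.0·24.1 = ½·747.1 = 373.55

Area = 373.55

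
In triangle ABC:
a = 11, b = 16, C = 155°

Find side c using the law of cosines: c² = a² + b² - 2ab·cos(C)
c² = 11² + 16² − 2·11·16·cos(155°)
cos(155°) ≈ -0.906308
c² ≈ 121 + 256 − 352·(-0.906308) ≈ 377 + 319.02 ≈ 696.02
c ≈ √696.02 ≈ 26.3822

c = 26.38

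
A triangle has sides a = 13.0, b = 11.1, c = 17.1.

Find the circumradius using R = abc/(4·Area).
First find the area with Heron's formula.
s = (13.0 + 11.1 + 17.1)/2 = 20.6
Area = √(s(s−a)(s−b)(s−c)) = √(20.6·7.6·9.5·3.5) ≈ √5205.62 ≈ 72.15
abc = 13.0·11.1·17.1 = 2467.53
R = abc/(4·Area) ≈ 2467.53/(4·72.15) = 2467.53/288.6 ≈ 8.55

R = 8.55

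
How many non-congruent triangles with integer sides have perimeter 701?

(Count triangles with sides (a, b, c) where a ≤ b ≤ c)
Let a ≤ b ≤ c with a + b + c = 701. The only binding inequality is a + b > c, i.e. 701 − c > c, so c < 701/2; and c ≥ 701/3 since c is the largest side.
So 234 ≤ c ≤ 350. For each c, b runs from ⌈(701 − c)/2⌉ up to c (then a = 701 − b − c satisfies 1 ≤ a ≤ b automatically), giving c − ⌈(701 − c)/2⌉ + 1 choices.
Summing over c: 1 + 3 + 4 + 6 + … + 174 + 175  (117 terms, c = 234, …, 350) = 10325
Check (closed form: nearest integer to p²/48 for even p, (p+3)²/48 for odd p): (701+3)²/48 = 704²/48 = 495616/48 ≈ 10325.33 → 10325

10325 triangles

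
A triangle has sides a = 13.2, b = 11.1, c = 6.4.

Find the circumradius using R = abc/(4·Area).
First find the area with Heron's formula.
s = (13.2 + 11.1 + 6.4)/2 = 15.35
Area = √(s(s−a)(s−b)(s−c)) = √(15.35·2.15·4.25·8.95) ≈ √1255.33 ≈ 35.4307
abc = 13.2·11.1·6.4 = 937.728
R = abc/(4·Area) ≈ 937.728/(4·35.4307) = 937.728/141.723 ≈ 6.61664

R = 6.617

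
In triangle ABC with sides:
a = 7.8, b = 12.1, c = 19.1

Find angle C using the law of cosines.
c² = a² + b² − 2ab·cos(C)  ⇒  cos(C) = (a² + b² − c²)/(2ab)
cos(C) = (7.8² + 12.1² − 19.1²)/(2·7.8·12.1) = (60.84 + 146.41 − 364.81)/188.76 = -157.56/188.76 ≈ -0.834711
C = arccos(-0.834711) ≈ 146.586°

C = 146.6°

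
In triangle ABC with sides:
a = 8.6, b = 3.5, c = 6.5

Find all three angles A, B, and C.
Law of cosines for each angle (a² = 73.96, b² = 12.25, c² = 42.25):
cos(A) = (b² + c² − a²)/(2bc) = (12.25 + 42.25 − 73.96)/(2·3.5·6.5) = -19.46/45.5 ≈ -0.427692  ⇒  A ≈ 115.321°
cos(B) = (a² + c² − b²)/(2ac) = (73.96 + 42.25 − 12.25)/(2·8.6·6.5) = 103.96/111.8 ≈ 0.929875  ⇒  B ≈ 21.5847°
cos(C) = (a² + b² − c²)/(2ab) = (73.96 + 12.25 − 42.25)/(2·8.6·3.5) = 43.96/60.2 ≈ 0.730233  ⇒  C ≈ 43.0941°
Check: A + B + C ≈ 180°

A = 115.3°, B = 21.58°, C = 43.09°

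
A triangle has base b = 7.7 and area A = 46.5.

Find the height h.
A = ½·b·h  ⇒  h = 2A/b = 2·46.5/7.7 = 93/7.7 ≈ 12.0779

h = 12.08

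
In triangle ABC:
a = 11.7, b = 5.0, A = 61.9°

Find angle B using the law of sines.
a/sin(A) = b/sin(B)  ⇒  sin(B) = b·sin(A)/a = 5.0·sin(61.9°)/11.7
sin(61.9°) ≈ 0.882127
sin(B) ≈ 5.0·0.882127/11.7 ≈ 4.41063/11.7 ≈ 0.376977
B = arcsin(0.376977) ≈ 22.1466°
(Since b ≤ a we need B ≤ A, so the obtuse alternative 180° − 22.1466° ≈ 157.853° is rejected.)

B = 22.15°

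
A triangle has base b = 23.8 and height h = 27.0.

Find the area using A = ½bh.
A = ½·b·h = ½·23.8·27.0 = ½·642.6 = 321.3

Area = 321.3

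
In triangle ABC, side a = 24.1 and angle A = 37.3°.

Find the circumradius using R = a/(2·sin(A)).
R = a/(2·sin(A)) = 24.1/(2·sin(37.3°))
sin(37.3°) ≈ 0.605988
R ≈ 24.1/(2·0.605988) = 24.1/1.21198 ≈ 19.8849

R = 19.88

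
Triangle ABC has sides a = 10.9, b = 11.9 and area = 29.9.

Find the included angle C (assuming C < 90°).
Area = ½·a·b·sin(C)  ⇒  sin(C) = 2·Area/(a·b) = 2·29.9/(10.9·11.9) = 59.8/129.71 ≈ 0.461028
C = arcsin(0.461028) ≈ 27.4535° (taking the acute solution since C < 90°)

C = 27.45°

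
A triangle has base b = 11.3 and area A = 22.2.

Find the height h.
A = ½·b·h  ⇒  h = 2A/b = 2·22.2/11.3 = 44.4/11.3 ≈ 3.9292

h = 3.929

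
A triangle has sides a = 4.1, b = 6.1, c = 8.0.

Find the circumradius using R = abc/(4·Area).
First find the area with Heron's formula.
s = (4.1 + 6.1 + 8.0)/2 = 9.1
Area = √(s(s−a)(s−b)(s−c)) = √(9.1·5·3·1.1) ≈ √150.15 ≈ 12.2536
abc = 4.1·6.1·8.0 = 200.08
R = abc/(4·Area) ≈ 200.08/(4·12.2536) = 200.08/49.0143 ≈ 4.08208

R = 4.082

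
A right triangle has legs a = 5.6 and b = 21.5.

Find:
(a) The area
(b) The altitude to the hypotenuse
(a) The legs are perpendicular, so Area = ½·a·b = ½·5.6·21.5 = ½·120.4 = 60.2
(b) Hypotenuse c = √(a² + b²) = √(31.36 + 462.25) = √493.61 ≈ 22.2173
    Area = ½·c·h_c  ⇒  h_c = 2·Area/c = 120.4/22.2173 ≈ 5.41919

Area = 60.2, h_c = 5.419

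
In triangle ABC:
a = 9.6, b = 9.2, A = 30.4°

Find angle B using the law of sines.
a/sin(A) = b/sin(B)  ⇒  sin(B) = b·sin(A)/a = 9.2·sin(30.4°)/9.6
sin(30.4°) ≈ 0.506034
sin(B) ≈ 9.2·0.506034/9.6 ≈ 4.65551/9.6 ≈ 0.484949
B = arcsin(0.484949) ≈ 29.0091°
(Since b ≤ a we need B ≤ A, so the obtuse alternative 180° − 29.0091° ≈ 150.991° is rejected.)

B = 29.01°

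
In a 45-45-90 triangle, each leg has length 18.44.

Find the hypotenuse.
In a 45-45-90 triangle the sides are in ratio 1 : 1 : √2, so hypotenuse = leg·√2.
Hypotenuse = 18.44·√2 ≈ 18.44·1.41421 ≈ 26.0781

Hypotenuse = 18.44√2 = 26.08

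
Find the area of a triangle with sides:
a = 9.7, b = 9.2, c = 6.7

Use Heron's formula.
s = (9.7 + 9.2 + 6.7)/2 = 25.6/2 = 12.8
s − a = 3.1, s − b = 3.6, s − c = 6.1
s(s−a)(s−b)(s−c) = 12.8·3.1·3.6·6.1 ≈ 871.373
Area = √871.373 ≈ 29.519

Area = 29.52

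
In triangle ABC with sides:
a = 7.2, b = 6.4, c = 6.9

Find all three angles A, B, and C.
Law of cosines for each angle (a² = 51.84, b² = 40.96, c² = 47.61):
cos(A) = (b² + c² − a²)/(2bc) = (40.96 + 47.61 − 51.84)/(2·6.4·6.9) = 36.73/88.32 ≈ 0.415874  ⇒  A ≈ 65.4256°
cos(B) = (a² + c² − b²)/(2ac) = (51.84 + 47.61 − 40.96)/(2·7.2·6.9) = 58.49/99.36 ≈ 0.588667  ⇒  B ≈ 53.9375°
cos(C) = (a² + b² − c²)/(2ab) = (51.84 + 40.96 − 47.61)/(2·7.2·6.4) = 45.19/92.16 ≈ 0.490343  ⇒  C ≈ 60.6369°
Check: A + B + C ≈ 180°

A = 65.43°, B = 53.94°, C = 60.64°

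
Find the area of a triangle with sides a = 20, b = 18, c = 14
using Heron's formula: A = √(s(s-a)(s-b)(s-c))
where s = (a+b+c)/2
s = (20 + 18 + 14)/2 = 52/2 = 26
s − a = 6, s − b = 8, s − c = 12
s(s−a)(s−b)(s−c) = 26·6·8·12 = 14976
Area = √14976 ≈ 122.376

s = 26.0, Area = 122.4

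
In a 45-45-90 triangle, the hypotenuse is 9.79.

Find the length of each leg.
In a 45-45-90 triangle hypotenuse = leg·√2, so leg = hypotenuse/√2.
Leg = 9.79/√2 ≈ 9.79/1.41421 ≈ 6.92258

Each leg = 6.923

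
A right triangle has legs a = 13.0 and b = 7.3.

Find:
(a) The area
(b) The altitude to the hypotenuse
(a) The legs are perpendicular, so Area = ½·a·b = ½·13.0·7.3 = ½·94.9 = 47.45
(b) Hypotenuse c = √(a² + b²) = √(169 + 53.29) = √222.29 ≈ 14.9094
    Area = ½·c·h_c  ⇒  h_c = 2·Area/c = 94.9/14.9094 ≈ 6.36511

Area = 47.45, h_c = 6.365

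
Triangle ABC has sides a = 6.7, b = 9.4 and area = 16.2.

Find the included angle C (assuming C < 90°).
Area = ½·a·b·sin(C)  ⇒  sin(C) = 2·Area/(a·b) = 2·16.2/(6.7·9.4) = 32.4/62.98 ≈ 0.514449
C = arcsin(0.514449) ≈ 30.9606° (taking the acute solution since C < 90°)

C = 30.96°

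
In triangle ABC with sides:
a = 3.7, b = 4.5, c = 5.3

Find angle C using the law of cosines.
c² = a² + b² − 2ab·cos(C)  ⇒  cos(C) = (a² + b² − c²)/(2ab)
cos(C) = (3.7² + 4.5² − 5.3²)/(2·3.7·4.5) = (13.69 + 20.25 − 28.09)/33.3 = 5.85/33.3 ≈ 0.175676
C = arccos(0.175676) ≈ 79.882°

C = 79.88°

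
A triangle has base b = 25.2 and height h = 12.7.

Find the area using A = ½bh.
A = ½·b·h = ½·25.2·12.7 = ½·320.04 = 160.02

Area = 160.02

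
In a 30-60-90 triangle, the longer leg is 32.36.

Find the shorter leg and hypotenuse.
In a 30-60-90 triangle the sides are in ratio 1 : √3 : 2, so short leg = long leg/√3 and hypotenuse = 2·(short leg).
Short leg = 32.36/√3 ≈ 32.36/1.73205 ≈ 18.6831
Hypotenuse = 2·18.6831 ≈ 37.3661

Short leg = 18.68, Hypotenuse = 37.37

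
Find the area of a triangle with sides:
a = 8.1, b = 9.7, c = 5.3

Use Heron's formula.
s = (8.1 + 9.7 + 5.3)/2 = 23.1/2 = 11.55
s − a = 3.45, s − b = 1.85, s − c = 6.25
s(s−a)(s−b)(s−c) = 11.55·3.45·1.85·6.25 ≈ 460.737
Area = √460.737 ≈ 21.4648

Area = 21.46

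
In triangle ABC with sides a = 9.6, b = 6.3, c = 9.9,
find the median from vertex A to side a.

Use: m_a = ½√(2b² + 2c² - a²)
m_a = ½√(2·6.3² + 2·9.9² − 9.6²) = ½√(2·39.69 + 2·98.01 − 92.16) = ½√(79.38 + 196.02 − 92.16) = ½√183.24
√183.24 ≈ 13.5366, so m_a ≈ 6.76831

m_a = 6.768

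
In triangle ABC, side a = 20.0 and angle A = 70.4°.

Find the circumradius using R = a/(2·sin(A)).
R = a/(2·sin(A)) = 20.0/(2·sin(70.4°))
sin(70.4°) ≈ 0.942057
R ≈ 20.0/(2·0.942057) = 20.0/1.88411 ≈ 10.6151

R = 10.62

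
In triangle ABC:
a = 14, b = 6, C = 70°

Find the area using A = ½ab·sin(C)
A = ½·a·b·sin(C) = ½·14·6·sin(70°)
sin(70°) ≈ 0.939693
A ≈ ½·84·0.939693 = 42·0.939693 ≈ 39.4671

Area = 39.47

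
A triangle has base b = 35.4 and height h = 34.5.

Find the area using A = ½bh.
A = ½·b·h = ½·35.4·34.5 = ½·1221.3 = 610.65

Area = 610.65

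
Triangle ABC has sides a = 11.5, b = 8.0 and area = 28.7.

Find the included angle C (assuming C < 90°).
Area = ½·a·b·sin(C)  ⇒  sin(C) = 2·Area/(a·b) = 2·28.7/(11.5·8.0) = 57.4/92 ≈ 0.623913
C = arcsin(0.623913) ≈ 38.6025° (taking the acute solution since C < 90°)

C = 38.6°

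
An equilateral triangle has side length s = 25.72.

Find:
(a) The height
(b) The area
(a) The height splits the triangle into two 30-60-90 halves: h = s·√3/2 = 25.72·1.73205/2 ≈ 44.5483/2 ≈ 22.2742
(b) Area = (√3/4)·s² = (√3/4)·25.72² = (√3/4)·661.5184 ≈ 0.433013·661.5184 ≈ 286.446

Height = 22.27, Area = 286.4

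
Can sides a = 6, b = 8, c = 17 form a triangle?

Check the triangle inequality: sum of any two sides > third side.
a + b vs c: 6 + 8 = 14 ≤ 17  ✗
a + c vs b: 6 + 17 = 23 > 8  ✓
b + c vs a: 8 + 17 = 25 > 6  ✓

No: 6 + 8 = 14 is not > 17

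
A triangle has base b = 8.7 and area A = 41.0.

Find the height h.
A = ½·b·h  ⇒  h = 2A/b = 2·41.0/8.7 = 82/8.7 ≈ 9.42529

h = 9.425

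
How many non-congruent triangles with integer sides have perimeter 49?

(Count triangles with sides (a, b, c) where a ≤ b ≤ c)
Let a ≤ b ≤ c with a + b + c = 49. The only binding inequality is a + b > c, i.e. 49 − c > c, so c < 49/2; and c ≥ 49/3 since c is the largest side.
So 17 ≤ c ≤ 24. For each c, b runs from ⌈(49 − c)/2⌉ up to c (then a = 49 − b − c satisfies 1 ≤ a ≤ b automatically), giving c − ⌈(49 − c)/2⌉ + 1 choices.
Summing over c: 2 + 3 + 5 + 6 + 8 + 9 + 11 + 12 = 56
Check (closed form: nearest integer to p²/48 for even p, (p+3)²/48 for odd p): (49+3)²/48 = 52²/48 = 2704/48 ≈ 56.33 → 56

56 triangles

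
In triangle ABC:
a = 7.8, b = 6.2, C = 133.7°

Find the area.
Two sides and the included angle (SAS): A = ½·a·b·sin(C) = ½·7.8·6.2·sin(133.7°)
sin(133.7°) ≈ 0.722967
A ≈ ½·48.36·0.722967 = 24.18·0.722967 ≈ 17.4813

Area = 17.48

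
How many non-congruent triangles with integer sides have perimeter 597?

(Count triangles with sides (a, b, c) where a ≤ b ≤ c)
Let a ≤ b ≤ c with a + b + c = 597. The only binding inequality is a + b > c, i.e. 597 − c > c, so c < 597/2; and c ≥ 597/3 since c is the largest side.
So 199 ≤ c ≤ 298. For each c, b runs from ⌈(597 − c)/2⌉ up to c (then a = 597 − b − c satisfies 1 ≤ a ≤ b automatically), giving c − ⌈(597 − c)/2⌉ + 1 choices.
Summing over c: 1 + 2 + 4 + 5 + … + 148 + 149  (100 terms, c = 199, …, 298) = 7500
Check (closed form: nearest integer to p²/48 for even p, (p+3)²/48 for odd p): (597+3)²/48 = 600²/48 = 360000/48 ≈ 7500.00 → 7500

7500 triangles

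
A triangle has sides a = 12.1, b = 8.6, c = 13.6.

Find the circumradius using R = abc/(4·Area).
First find the area with Heron's formula.
s = (12.1 + 8.6 + 13.6)/2 = 17.15
Area = √(s(s−a)(s−b)(s−c)) = √(17.15·5.05·8.55·3.55) ≈ √2628.75 ≈ 51.2714
abc = 12.1·8.6·13.6 = 1415.216
R = abc/(4·Area) ≈ 1415.216/(4·51.2714) = 1415.216/205.086 ≈ 6.90061

R = 6.901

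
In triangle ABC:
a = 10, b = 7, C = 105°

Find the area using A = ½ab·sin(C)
A = ½·a·b·sin(C) = ½·10·7·sin(105°)
sin(105°) ≈ 0.965926
A ≈ ½·70·0.965926 = 35·0.965926 ≈ 33.8074

Area = 33.81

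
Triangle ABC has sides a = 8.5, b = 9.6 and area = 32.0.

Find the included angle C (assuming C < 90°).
Area = ½·a·b·sin(C)  ⇒  sin(C) = 2·Area/(a·b) = 2·32.0/(8.5·9.6) = 64/81.6 ≈ 0.784314
C = arcsin(0.784314) ≈ 51.6573° (taking the acute solution since C < 90°)

C = 51.66°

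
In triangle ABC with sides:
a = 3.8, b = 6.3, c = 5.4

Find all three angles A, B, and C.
Law of cosines for each angle (a² = 14.44, b² = 39.69, c² = 29.16):
cos(A) = (b² + c² − a²)/(2bc) = (39.69 + 29.16 − 14.44)/(2·6.3·5.4) = 54.41/68.04 ≈ 0.799677  ⇒  A ≈ 36.9008°
cos(B) = (a² + c² − b²)/(2ac) = (14.44 + 29.16 − 39.69)/(2·3.8·5.4) = 3.91/41.04 ≈ 0.0952729  ⇒  B ≈ 84.533°
cos(C) = (a² + b² − c²)/(2ab) = (14.44 + 39.69 − 29.16)/(2·3.8·6.3) = 24.97/47.88 ≈ 0.521512  ⇒  C ≈ 58.5663°
Check: A + B + C ≈ 180°

A = 36.9°, B = 84.53°, C = 58.57°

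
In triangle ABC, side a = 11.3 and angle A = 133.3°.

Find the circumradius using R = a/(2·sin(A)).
R = a/(2·sin(A)) = 11.3/(2·sin(133.3°))
sin(133.3°) ≈ 0.727773
R ≈ 11.3/(2·0.727773) = 11.3/1.45555 ≈ 7.76341

R = 7.763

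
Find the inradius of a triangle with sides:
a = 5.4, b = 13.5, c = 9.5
r = Area/s where s is the semi-perimeter.
s = (5.4 + 13.5 + 9.5)/2 = 28.4/2 = 14.2
Area = √(s(s−a)(s−b)(s−c)) = √(14.2·8.8·0.7·4.7) ≈ √411.118 ≈ 20.2761
r ≈ 20.2761/14.2 ≈ 1.42789

r = 1.428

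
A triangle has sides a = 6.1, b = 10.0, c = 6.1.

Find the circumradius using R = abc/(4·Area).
First find the area with Heron's formula.
s = (6.1 + 10.0 + 6.1)/2 = 11.1
Area = √(s(s−a)(s−b)(s−c)) = √(11.1·5·1.1·5) ≈ √305.25 ≈ 17.4714
abc = 6.1·10.0·6.1 = 372.1
R = abc/(4·Area) ≈ 372.1/(4·17.4714) = 372.1/69.8856 ≈ 5.32441

R = 5.324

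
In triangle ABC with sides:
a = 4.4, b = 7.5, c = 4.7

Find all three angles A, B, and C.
Law of cosines for each angle (a² = 19.36, b² = 56.25, c² = 22.09):
cos(A) = (b² + c² − a²)/(2bc) = (56.25 + 22.09 − 19.36)/(2·7.5·4.7) = 58.98/70.5 ≈ 0.836596  ⇒  A ≈ 33.2176°
cos(B) = (a² + c² − b²)/(2ac) = (19.36 + 22.09 − 56.25)/(2·4.4·4.7) = -14.8/41.36 ≈ -0.357834  ⇒  B ≈ 110.967°
cos(C) = (a² + b² − c²)/(2ab) = (19.36 + 56.25 − 22.09)/(2·4.4·7.5) = 53.52/66 ≈ 0.810909  ⇒  C ≈ 35.8152°
Check: A + B + C ≈ 180°

A = 33.22°, B = 111°, C = 35.82°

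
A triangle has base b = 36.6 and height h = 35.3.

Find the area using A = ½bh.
A = ½·b·h = ½·36.6·35.3 = ½·1291.98 = 645.99

Area = 645.99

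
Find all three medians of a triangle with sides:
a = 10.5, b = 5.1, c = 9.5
Median formula: m_a = ½√(2b² + 2c² − a²) (and cyclically). a² = 110.25, b² = 26.01, c² = 90.25.
m_a = ½√(2·26.01 + 2·90.25 − 110.25) = ½√122.27 ≈ ½·11.0576 ≈ 5.52879
m_b = ½√(2·110.25 + 2·90.25 − 26.01) = ½√374.99 ≈ ½·19.3647 ≈ 9.68233
m_c = ½√(2·110.25 + 2·26.01 − 90.25) = ½√182.27 ≈ ½·13.5007 ≈ 6.75037

m_a = 5.529, m_b = 9.682, m_c = 6.75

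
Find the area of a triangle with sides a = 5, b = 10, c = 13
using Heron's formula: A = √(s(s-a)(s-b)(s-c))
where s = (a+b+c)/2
s = (5 + 10 + 13)/2 = 28/2 = 14
s − a = 9, s − b = 4, s − c = 1
s(s−a)(s−b)(s−c) = 14·9·4·1 = 504
Area = √504 ≈ 22.4499

s = 14.0, Area = 22.45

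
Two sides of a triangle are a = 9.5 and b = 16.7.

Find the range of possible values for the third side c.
Triangle inequality: |a − b| < c < a + b
|a − b| = |9.5 − 16.7| = 7.2
a + b = 9.5 + 16.7 = 26.2

7.2 < c < 26.2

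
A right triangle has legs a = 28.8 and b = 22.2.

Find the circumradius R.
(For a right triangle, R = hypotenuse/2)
Hypotenuse c = √(a² + b²) = √(829.44 + 492.84) = √1322.28 ≈ 36.3632
R = c/2 ≈ 36.3632/2 ≈ 18.1816

R = 18.18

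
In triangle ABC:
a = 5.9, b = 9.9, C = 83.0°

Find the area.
Two sides and the included angle (SAS): A = ½·a·b·sin(C) = ½·5.9·9.9·sin(83.0°)
sin(83.0°) ≈ 0.992546
A ≈ ½·58.41·0.992546 = 29.205·0.992546 ≈ 28.9873

Area = 28.99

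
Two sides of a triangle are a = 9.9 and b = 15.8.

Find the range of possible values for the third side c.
Triangle inequality: |a − b| < c < a + b
|a − b| = |9.9 − 15.8| = 5.9
a + b = 9.9 + 15.8 = 25.7

5.9 < c < 25.7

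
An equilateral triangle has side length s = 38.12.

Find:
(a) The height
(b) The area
(a) The height splits the triangle into two 30-60-90 halves: h = s·√3/2 = 38.12·1.73205/2 ≈ 66.0258/2 ≈ 33.0129
(b) Area = (√3/4)·s² = (√3/4)·38.12² = (√3/4)·1453.1344 ≈ 0.433013·1453.1344 ≈ 629.226

Height = 33.01, Area = 629.2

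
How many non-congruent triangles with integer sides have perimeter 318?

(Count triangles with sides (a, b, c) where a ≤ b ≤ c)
Let a ≤ b ≤ c with a + b + c = 318. The only binding inequality is a + b > c, i.e. 318 − c > c, so c < 318/2; and c ≥ 318/3 since c is the largest side.
So 106 ≤ c ≤ 158. For each c, b runs from ⌈(318 − c)/2⌉ up to c (then a = 318 − b − c satisfies 1 ≤ a ≤ b automatically), giving c − ⌈(318 − c)/2⌉ + 1 choices.
Summing over c: 1 + 2 + 4 + 5 + … + 77 + 79  (53 terms, c = 106, …, 158) = 2107
Check (closed form: nearest integer to p²/48 for even p, (p+3)²/48 for odd p): 318²/48 = 101124/48 ≈ 2106.75 → 2107

2107 triangles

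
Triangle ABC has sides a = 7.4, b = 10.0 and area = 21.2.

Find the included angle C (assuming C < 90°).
Area = ½·a·b·sin(C)  ⇒  sin(C) = 2·Area/(a·b) = 2·21.2/(7.4·10.0) = 42.4/74 ≈ 0.572973
C = arcsin(0.572973) ≈ 34.9578° (taking the acute solution since C < 90°)

C = 34.96°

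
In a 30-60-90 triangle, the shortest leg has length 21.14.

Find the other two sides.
In a 30-60-90 triangle the sides are in ratio 1 : √3 : 2 (short leg : long leg : hypotenuse).
Long leg = 21.14·√3 ≈ 21.14·1.73205 ≈ 36.6156
Hypotenuse = 2·21.14 = 42.28

Long leg = 21.14√3 = 36.62, Hypotenuse = 42.28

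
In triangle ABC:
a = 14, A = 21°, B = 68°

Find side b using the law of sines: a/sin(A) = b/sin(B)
a/sin(A) = b/sin(B)  ⇒  b = a·sin(B)/sin(A) = 14·sin(68°)/sin(21°)
sin(68°) ≈ 0.927184, sin(21°) ≈ 0.358368
b ≈ 14·0.927184/0.358368 ≈ 12.9806/0.358368 ≈ 36.2214

b = 36.22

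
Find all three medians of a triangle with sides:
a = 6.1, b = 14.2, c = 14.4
Median formula: m_a = ½√(2b² + 2c² − a²) (and cyclically). a² = 37.21, b² = 201.64, c² = 207.36.
m_a = ½√(2·201.64 + 2·207.36 − 37.21) = ½√780.79 ≈ ½·27.9426 ≈ 13.9713
m_b = ½√(2·37.21 + 2·207.36 − 201.64) = ½√287.5 ≈ ½·16.9558 ≈ 8.47791
m_c = ½√(2·37.21 + 2·201.64 − 207.36) = ½√270.34 ≈ ½·16.442 ≈ 8.22101

m_a = 13.97, m_b = 8.478, m_c = 8.221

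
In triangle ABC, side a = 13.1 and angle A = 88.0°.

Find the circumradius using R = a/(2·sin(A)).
R = a/(2·sin(A)) = 13.1/(2·sin(88.0°))
sin(88.0°) ≈ 0.999391
R ≈ 13.1/(2·0.999391) = 13.1/1.99878 ≈ 6.55399

R = 6.554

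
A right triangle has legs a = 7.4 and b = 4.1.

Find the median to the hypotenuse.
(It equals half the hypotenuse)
Hypotenuse c = √(a² + b²) = √(54.76 + 16.81) = √71.57 ≈ 8.45991
Median to hypotenuse = c/2 ≈ 8.45991/2 ≈ 4.22995

Median = 4.23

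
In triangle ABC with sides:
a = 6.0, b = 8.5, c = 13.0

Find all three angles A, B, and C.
Law of cosines for each angle (a² = 36, b² = 72.25, c² = 169):
cos(A) = (b² + c² − a²)/(2bc) = (72.25 + 169 − 36)/(2·8.5·13.0) = 205.25/221 ≈ 0.928733  ⇒  A ≈ 21.7618°
cos(B) = (a² + c² − b²)/(2ac) = (36 + 169 − 72.25)/(2·6.0·13.0) = 132.75/156 ≈ 0.850962  ⇒  B ≈ 31.6836°
cos(C) = (a² + b² − c²)/(2ab) = (36 + 72.25 − 169)/(2·6.0·8.5) = -60.75/102 ≈ -0.595588  ⇒  C ≈ 126.555°
Check: A + B + C ≈ 180°

A = 21.76°, B = 31.68°, C = 126.6°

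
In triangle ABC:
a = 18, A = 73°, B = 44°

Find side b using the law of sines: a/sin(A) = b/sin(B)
a/sin(A) = b/sin(B)  ⇒  b = a·sin(B)/sin(A) = 18·sin(44°)/sin(73°)
sin(44°) ≈ 0.694658, sin(73°) ≈ 0.956305
b ≈ 18·0.694658/0.956305 ≈ 12.5039/0.956305 ≈ 13.0752

b = 13.08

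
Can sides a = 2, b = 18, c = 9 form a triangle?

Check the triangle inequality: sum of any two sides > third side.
a + b vs c: 2 + 18 = 20 > 9  ✓
a + c vs b: 2 + 9 = 11 ≤ 18  ✗
b + c vs a: 18 + 9 = 27 > 2  ✓

No: 2 + 9 = 11 is not > 18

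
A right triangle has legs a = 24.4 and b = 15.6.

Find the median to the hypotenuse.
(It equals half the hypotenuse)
Hypotenuse c = √(a² + b²) = √(595.36 + 243.36) = √838.72 ≈ 28.9607
Median to hypotenuse = c/2 ≈ 28.9607/2 ≈ 14.4803

Median = 14.48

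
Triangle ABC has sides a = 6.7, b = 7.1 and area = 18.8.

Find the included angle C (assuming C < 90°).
Area = ½·a·b·sin(C)  ⇒  sin(C) = 2·Area/(a·b) = 2·18.8/(6.7·7.1) = 37.6/47.57 ≈ 0.790414
C = arcsin(0.790414) ≈ 52.2242° (taking the acute solution since C < 90°)

C = 52.22°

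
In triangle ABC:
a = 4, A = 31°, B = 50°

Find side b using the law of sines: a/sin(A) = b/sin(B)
a/sin(A) = b/sin(B)  ⇒  b = a·sin(B)/sin(A) = 4·sin(50°)/sin(31°)
sin(50°) ≈ 0.766044, sin(31°) ≈ 0.515038
b ≈ 4·0.766044/0.515038 ≈ 3.06418/0.515038 ≈ 5.94942

b = 5.949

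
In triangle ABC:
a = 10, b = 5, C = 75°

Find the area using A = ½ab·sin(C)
A = ½·a·b·sin(C) = ½·10·5·sin(75°)
sin(75°) ≈ 0.965926
A ≈ ½·50·0.965926 = 25·0.965926 ≈ 24.1481

Area = 24.15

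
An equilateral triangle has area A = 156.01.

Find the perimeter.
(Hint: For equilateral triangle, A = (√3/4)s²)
A = (√3/4)s²  ⇒  s² = 4A/√3 = 4·156.01/√3 = 624.04/1.73205 ≈ 360.29
s ≈ √360.29 ≈ 18.9813
Perimeter = 3s ≈ 3·18.9813 ≈ 56.9439

Perimeter = 56.94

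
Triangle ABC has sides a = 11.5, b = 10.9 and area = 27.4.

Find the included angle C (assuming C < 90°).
Area = ½·a·b·sin(C)  ⇒  sin(C) = 2·Area/(a·b) = 2·27.4/(11.5·10.9) = 54.8/125.35 ≈ 0.437176
C = arcsin(0.437176) ≈ 25.9238° (taking the acute solution since C < 90°)

C = 25.92°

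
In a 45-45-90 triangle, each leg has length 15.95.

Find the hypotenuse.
In a 45-45-90 triangle the sides are in ratio 1 : 1 : √2, so hypotenuse = leg·√2.
Hypotenuse = 15.95·√2 ≈ 15.95·1.41421 ≈ 22.5567

Hypotenuse = 15.95√2 = 22.56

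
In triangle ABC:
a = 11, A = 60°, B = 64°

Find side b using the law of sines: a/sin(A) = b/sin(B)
a/sin(A) = b/sin(B)  ⇒  b = a·sin(B)/sin(A) = 11·sin(64°)/sin(60°)
sin(64°) ≈ 0.898794, sin(60°) ≈ 0.866025
b ≈ 11·0.898794/0.866025 ≈ 9.88673/0.866025 ≈ 11.4162

b = 11.42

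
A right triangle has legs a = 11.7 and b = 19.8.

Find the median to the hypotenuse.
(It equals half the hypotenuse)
Hypotenuse c = √(a² + b²) = √(136.89 + 392.04) = √528.93 ≈ 22.9985
Median to hypotenuse = c/2 ≈ 22.9985/2 ≈ 11.4992

Median = 11.5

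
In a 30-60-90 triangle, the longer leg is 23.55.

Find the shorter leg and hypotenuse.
In a 30-60-90 triangle the sides are in ratio 1 : √3 : 2, so short leg = long leg/√3 and hypotenuse = 2·(short leg).
Short leg = 23.55/√3 ≈ 23.55/1.73205 ≈ 13.5966
Hypotenuse = 2·13.5966 ≈ 27.1932

Short leg = 13.6, Hypotenuse = 27.19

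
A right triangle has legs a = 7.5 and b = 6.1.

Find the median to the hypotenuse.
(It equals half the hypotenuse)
Hypotenuse c = √(a² + b²) = √(56.25 + 37.21) = √93.46 ≈ 9.66747
Median to hypotenuse = c/2 ≈ 9.66747/2 ≈ 4.83374

Median = 4.834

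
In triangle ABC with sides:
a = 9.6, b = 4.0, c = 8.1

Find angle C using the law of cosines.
c² = a² + b² − 2ab·cos(C)  ⇒  cos(C) = (a² + b² − c²)/(2ab)
cos(C) = (9.6² + 4.0² − 8.1²)/(2·9.6·4.0) = (92.16 + 16 − 65.61)/76.8 = 42.55/76.8 ≈ 0.554036
C = arccos(0.554036) ≈ 56.3556°

C = 56.36°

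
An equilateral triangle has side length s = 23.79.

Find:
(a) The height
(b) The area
(a) The height splits the triangle into two 30-60-90 halves: h = s·√3/2 = 23.79·1.73205/2 ≈ 41.2055/2 ≈ 20.6027
(b) Area = (√3/4)·s² = (√3/4)·23.79² = (√3/4)·565.9641 ≈ 0.433013·565.9641 ≈ 245.07

Height = 20.6, Area = 245.1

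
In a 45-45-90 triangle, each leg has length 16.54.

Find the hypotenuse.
In a 45-45-90 triangle the sides are in ratio 1 : 1 : √2, so hypotenuse = leg·√2.
Hypotenuse = 16.54·√2 ≈ 16.54·1.41421 ≈ 23.3911

Hypotenuse = 16.54√2 = 23.39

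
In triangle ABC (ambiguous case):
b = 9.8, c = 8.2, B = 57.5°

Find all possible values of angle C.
b/sin(B) = c/sin(C)  ⇒  sin(C) = c·sin(B)/b = 8.2·sin(57.5°)/9.8
sin(57.5°) ≈ 0.843391
sin(C) ≈ 8.2·0.843391/9.8 ≈ 6.91581/9.8 ≈ 0.705695
Candidate 1: C₁ = arcsin(0.705695) ≈ 44.8857°  →  A = 180° − 57.5° − 44.8857° ≈ 77.6143° > 0, valid
Candidate 2: C₂ = 180° − C₁ ≈ 135.114°  →  A = 180° − 57.5° − 135.114° ≈ -12.6143° ≤ 0, not a valid triangle

C = 44.89° (one solution)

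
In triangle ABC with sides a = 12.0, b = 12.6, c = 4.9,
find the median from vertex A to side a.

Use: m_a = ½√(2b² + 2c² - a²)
m_a = ½√(2·12.6² + 2·4.9² − 12.0²) = ½√(2·158.76 + 2·24.01 − 144) = ½√(317.52 + 48.02 − 144) = ½√221.54
√221.54 ≈ 14.8842, so m_a ≈ 7.44211

m_a = 7.442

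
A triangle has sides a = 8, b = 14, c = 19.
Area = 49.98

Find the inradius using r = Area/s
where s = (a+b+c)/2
s = (8 + 14 + 19)/2 = 41/2 = 20.5
r = Area/s = 49.98/20.5 ≈ 2.43805

r = 2.438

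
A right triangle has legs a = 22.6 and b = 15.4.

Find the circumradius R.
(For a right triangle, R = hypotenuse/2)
Hypotenuse c = √(a² + b²) = √(510.76 + 237.16) = √747.92 ≈ 27.3481
R = c/2 ≈ 27.3481/2 ≈ 13.6741

R = 13.67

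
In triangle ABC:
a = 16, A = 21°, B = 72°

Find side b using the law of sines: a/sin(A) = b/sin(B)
a/sin(A) = b/sin(B)  ⇒  b = a·sin(B)/sin(A) = 16·sin(72°)/sin(21°)
sin(72°) ≈ 0.951057, sin(21°) ≈ 0.358368
b ≈ 16·0.951057/0.358368 ≈ 15.2169/0.358368 ≈ 42.4617

b = 42.46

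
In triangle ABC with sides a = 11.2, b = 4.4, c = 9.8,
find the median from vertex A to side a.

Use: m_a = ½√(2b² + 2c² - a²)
m_a = ½√(2·4.4² + 2·9.8² − 11.2²) = ½√(2·19.36 + 2·96.04 − 125.44) = ½√(38.72 + 192.08 − 125.44) = ½√105.36
√105.36 ≈ 10.2645, so m_a ≈ 5.13225

m_a = 5.132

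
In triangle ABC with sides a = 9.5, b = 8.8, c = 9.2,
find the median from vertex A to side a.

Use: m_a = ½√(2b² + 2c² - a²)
m_a = ½√(2·8.8² + 2·9.2² − 9.5²) = ½√(2·77.44 + 2·84.64 − 90.25) = ½√(154.88 + 169.28 − 90.25) = ½√233.91
√233.91 ≈ 15.2941, so m_a ≈ 7.64706

m_a = 7.647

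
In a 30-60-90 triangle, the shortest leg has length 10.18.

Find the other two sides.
In a 30-60-90 triangle the sides are in ratio 1 : √3 : 2 (short leg : long leg : hypotenuse).
Long leg = 10.18·√3 ≈ 10.18·1.73205 ≈ 17.6323
Hypotenuse = 2·10.18 = 20.36

Long leg = 10.18√3 = 17.63, Hypotenuse = 20.36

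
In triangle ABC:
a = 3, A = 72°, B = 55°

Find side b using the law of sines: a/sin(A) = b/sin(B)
a/sin(A) = b/sin(B)  ⇒  b = a·sin(B)/sin(A) = 3·sin(55°)/sin(72°)
sin(55°) ≈ 0.819152, sin(72°) ≈ 0.951057
b ≈ 3·0.819152/0.951057 ≈ 2.45746/0.951057 ≈ 2.58392

b = 2.584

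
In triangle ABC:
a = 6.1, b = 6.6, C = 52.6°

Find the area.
Two sides and the included angle (SAS): A = ½·a·b·sin(C) = ½·6.1·6.6·sin(52.6°)
sin(52.6°) ≈ 0.794415
A ≈ ½·40.26·0.794415 = 20.13·0.794415 ≈ 15.9916

Area = 15.99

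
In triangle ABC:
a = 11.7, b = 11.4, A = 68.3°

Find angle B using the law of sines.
a/sin(A) = b/sin(B)  ⇒  sin(B) = b·sin(A)/a = 11.4·sin(68.3°)/11.7
sin(68.3°) ≈ 0.929133
sin(B) ≈ 11.4·0.929133/11.7 ≈ 10.5921/11.7 ≈ 0.905309
B = arcsin(0.905309) ≈ 64.8649°
(Since b ≤ a we need B ≤ A, so the obtuse alternative 180° − 64.8649° ≈ 115.135° is rejected.)

B = 64.86°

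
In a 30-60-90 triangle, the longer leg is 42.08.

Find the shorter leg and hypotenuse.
In a 30-60-90 triangle the sides are in ratio 1 : √3 : 2, so short leg = long leg/√3 and hypotenuse = 2·(short leg).
Short leg = 42.08/√3 ≈ 42.08/1.73205 ≈ 24.2949
Hypotenuse = 2·24.2949 ≈ 48.5898

Short leg = 24.29, Hypotenuse = 48.59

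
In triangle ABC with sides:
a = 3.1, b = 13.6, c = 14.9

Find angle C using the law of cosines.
c² = a² + b² − 2ab·cos(C)  ⇒  cos(C) = (a² + b² − c²)/(2ab)
cos(C) = (3.1² + 13.6² − 14.9²)/(2·3.1·13.6) = (9.61 + 184.96 − 222.01)/84.32 = -27.44/84.32 ≈ -0.325427
C = arccos(-0.325427) ≈ 108.991°

C = 109°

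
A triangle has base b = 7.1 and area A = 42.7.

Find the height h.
A = ½·b·h  ⇒  h = 2A/b = 2·42.7/7.1 = 85.4/7.1 ≈ 12.0282

h = 12.03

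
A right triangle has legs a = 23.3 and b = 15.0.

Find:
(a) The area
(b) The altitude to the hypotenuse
(a) The legs are perpendicular, so Area = ½·a·b = ½·23.3·15.0 = ½·349.5 = 174.75
(b) Hypotenuse c = √(a² + b²) = √(542.89 + 225) = √767.89 ≈ 27.7108
    Area = ½·c·h_c  ⇒  h_c = 2·Area/c = 349.5/27.7108 ≈ 12.6124

Area = 174.75, h_c = 12.61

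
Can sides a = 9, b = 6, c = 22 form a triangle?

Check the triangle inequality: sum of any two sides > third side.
a + b vs c: 9 + 6 = 15 ≤ 22  ✗
a + c vs b: 9 + 22 = 31 > 6  ✓
b + c vs a: 6 + 22 = 28 > 9  ✓

No: 9 + 6 = 15 is not > 22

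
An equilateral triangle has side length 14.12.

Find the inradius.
r = Area/s with s the semi-perimeter.
Area = (√3/4)·14.12² = (√3/4)·199.3744 ≈ 0.433013·199.3744 ≈ 86.3316
s = 3·14.12/2 = 21.18
r ≈ 86.3316/21.18 ≈ 4.07609
(Equivalently r = side/(2√3) = 14.12/3.4641 ≈ 4.07609.)

r = 4.076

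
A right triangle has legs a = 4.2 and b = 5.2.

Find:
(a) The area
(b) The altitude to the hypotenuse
(a) The legs are perpendicular, so Area = ½·a·b = ½·4.2·5.2 = ½·21.84 = 10.92
(b) Hypotenuse c = √(a² + b²) = √(17.64 + 27.04) = √44.68 ≈ 6.68431
    Area = ½·c·h_c  ⇒  h_c = 2·Area/c = 21.84/6.68431 ≈ 3.26735

Area = 10.92, h_c = 3.267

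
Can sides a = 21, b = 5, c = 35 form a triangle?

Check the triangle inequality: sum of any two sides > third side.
a + b vs c: 21 + 5 = 26 ≤ 35  ✗
a + c vs b: 21 + 35 = 56 > 5  ✓
b + c vs a: 5 + 35 = 40 > 21  ✓

No: 21 + 5 = 26 is not > 35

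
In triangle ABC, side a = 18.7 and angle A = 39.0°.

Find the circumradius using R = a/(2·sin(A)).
R = a/(2·sin(A)) = 18.7/(2·sin(39.0°))
sin(39.0°) ≈ 0.62932
R ≈ 18.7/(2·0.62932) = 18.7/1.25864 ≈ 14.8573

R = 14.86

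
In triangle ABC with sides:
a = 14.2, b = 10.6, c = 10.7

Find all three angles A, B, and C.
Law of cosines for each angle (a² = 201.64, b² = 112.36, c² = 114.49):
cos(A) = (b² + c² − a²)/(2bc) = (112.36 + 114.49 − 201.64)/(2·10.6·10.7) = 25.21/226.84 ≈ 0.111136  ⇒  A ≈ 83.6192°
cos(B) = (a² + c² − b²)/(2ac) = (201.64 + 114.49 − 112.36)/(2·14.2·10.7) = 203.77/303.88 ≈ 0.670561  ⇒  B ≈ 47.8896°
cos(C) = (a² + b² − c²)/(2ab) = (201.64 + 112.36 − 114.49)/(2·14.2·10.6) = 199.51/301.04 ≈ 0.662736  ⇒  C ≈ 48.4911°
Check: A + B + C ≈ 180°

A = 83.62°, B = 47.89°, C = 48.49°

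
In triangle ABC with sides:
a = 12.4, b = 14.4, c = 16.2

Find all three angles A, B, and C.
Law of cosines for each angle (a² = 153.76, b² = 207.36, c² = 262.44):
cos(A) = (b² + c² − a²)/(2bc) = (207.36 + 262.44 − 153.76)/(2·14.4·16.2) = 316.04/466.56 ≈ 0.677383  ⇒  A ≈ 47.3605°
cos(B) = (a² + c² − b²)/(2ac) = (153.76 + 262.44 − 207.36)/(2·12.4·16.2) = 208.84/401.76 ≈ 0.519813  ⇒  B ≈ 58.6803°
cos(C) = (a² + b² − c²)/(2ab) = (153.76 + 207.36 − 262.44)/(2·12.4·14.4) = 98.68/357.12 ≈ 0.276322  ⇒  C ≈ 73.9592°
Check: A + B + C ≈ 180°

A = 47.36°, B = 58.68°, C = 73.96°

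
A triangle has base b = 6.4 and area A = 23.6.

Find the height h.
A = ½·b·h  ⇒  h = 2A/b = 2·23.6/6.4 = 47.2/6.4 ≈ 7.375

h = 7.375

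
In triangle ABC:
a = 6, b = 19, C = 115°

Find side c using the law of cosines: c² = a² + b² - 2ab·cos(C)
c² = 6² + 19² − 2·6·19·cos(115°)
cos(115°) ≈ -0.422618
c² ≈ 36 + 361 − 228·(-0.422618) ≈ 397 + 96.357 ≈ 493.357
c ≈ √493.357 ≈ 22.2116

c = 22.21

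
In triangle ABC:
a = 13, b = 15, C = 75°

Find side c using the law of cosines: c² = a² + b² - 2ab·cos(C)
c² = 13² + 15² − 2·13·15·cos(75°)
cos(75°) ≈ 0.258819
c² ≈ 169 + 225 − 390·(0.258819) ≈ 394 − 100.939 ≈ 293.061
c ≈ √293.061 ≈ 17.119

c = 17.12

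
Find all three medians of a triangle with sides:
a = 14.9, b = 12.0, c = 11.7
Median formula: m_a = ½√(2b² + 2c² − a²) (and cyclically). a² = 222.01, b² = 144, c² = 136.89.
m_a = ½√(2·144 + 2·136.89 − 222.01) = ½√339.77 ≈ ½·18.4329 ≈ 9.21643
m_b = ½√(2·222.01 + 2·136.89 − 144) = ½√573.8 ≈ ½·23.9541 ≈ 11.9771
m_c = ½√(2·222.01 + 2·144 − 136.89) = ½√595.13 ≈ ½·24.3953 ≈ 12.1976

m_a = 9.216, m_b = 11.98, m_c = 12.2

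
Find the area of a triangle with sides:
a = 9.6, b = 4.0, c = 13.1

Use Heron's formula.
s = (9.6 + 4.0 + 13.1)/2 = 26.7/2 = 13.35
s − a = 3.75, s − b = 9.35, s − c = 0.25
s(s−a)(s−b)(s−c) = 13.35·3.75·9.35·0.25 ≈ 117.021
Area = √117.021 ≈ 10.8176

Area = 10.82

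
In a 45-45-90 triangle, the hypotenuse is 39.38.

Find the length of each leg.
In a 45-45-90 triangle hypotenuse = leg·√2, so leg = hypotenuse/√2.
Leg = 39.38/√2 ≈ 39.38/1.41421 ≈ 27.8459

Each leg = 27.85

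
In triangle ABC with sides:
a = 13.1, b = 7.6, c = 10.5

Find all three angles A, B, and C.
Law of cosines for each angle (a² = 171.61, b² = 57.76, c² = 110.25):
cos(A) = (b² + c² − a²)/(2bc) = (57.76 + 110.25 − 171.61)/(2·7.6·10.5) = -3.6/159.6 ≈ -0.0225564  ⇒  A ≈ 91.2925°
cos(B) = (a² + c² − b²)/(2ac) = (171.61 + 110.25 − 57.76)/(2·13.1·10.5) = 224.1/275.1 ≈ 0.814613  ⇒  B ≈ 35.4509°
cos(C) = (a² + b² − c²)/(2ab) = (171.61 + 57.76 − 110.25)/(2·13.1·7.6) = 119.12/199.12 ≈ 0.598232  ⇒  C ≈ 53.2566°
Check: A + B + C ≈ 180°

A = 91.29°, B = 35.45°, C = 53.26°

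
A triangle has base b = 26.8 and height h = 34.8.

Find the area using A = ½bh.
A = ½·b·h = ½·26.8·34.8 = ½·932.64 = 466.32

Area = 466.32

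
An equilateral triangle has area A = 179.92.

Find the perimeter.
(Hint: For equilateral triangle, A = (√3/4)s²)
A = (√3/4)s²  ⇒  s² = 4A/√3 = 4·179.92/√3 = 719.68/1.73205 ≈ 415.507
s ≈ √415.507 ≈ 20.384
Perimeter = 3s ≈ 3·20.384 ≈ 61.152

Perimeter = 61.15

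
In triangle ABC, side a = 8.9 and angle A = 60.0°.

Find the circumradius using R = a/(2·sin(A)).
R = a/(2·sin(A)) = 8.9/(2·sin(60.0°))
sin(60.0°) ≈ 0.866025
R ≈ 8.9/(2·0.866025) = 8.9/1.73205 ≈ 5.13842

R = 5.138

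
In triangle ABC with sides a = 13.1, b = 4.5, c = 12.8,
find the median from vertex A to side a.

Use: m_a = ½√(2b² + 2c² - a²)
m_a = ½√(2·4.5² + 2·12.8² − 13.1²) = ½√(2·20.25 + 2·163.84 − 171.61) = ½√(40.5 + 327.68 − 171.61) = ½√196.57
√196.57 ≈ 14.0203, so m_a ≈ 7.01017

m_a = 7.01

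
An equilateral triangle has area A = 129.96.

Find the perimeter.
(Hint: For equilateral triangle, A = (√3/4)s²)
A = (√3/4)s²  ⇒  s² = 4A/√3 = 4·129.96/√3 = 519.84/1.73205 ≈ 300.13
s ≈ √300.13 ≈ 17.3243
Perimeter = 3s ≈ 3·17.3243 ≈ 51.9728

Perimeter = 51.97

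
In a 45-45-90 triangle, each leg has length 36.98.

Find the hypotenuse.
In a 45-45-90 triangle the sides are in ratio 1 : 1 : √2, so hypotenuse = leg·√2.
Hypotenuse = 36.98·√2 ≈ 36.98·1.41421 ≈ 52.2976

Hypotenuse = 36.98√2 = 52.3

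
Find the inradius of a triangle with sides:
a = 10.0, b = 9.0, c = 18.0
r = Area/s where s is the semi-perimeter.
s = (10.0 + 9.0 + 18.0)/2 = 37/2 = 18.5
Area = √(s(s−a)(s−b)(s−c)) = √(18.5·8.5·9.5·0.5) ≈ √746.938 ≈ 27.3302
r ≈ 27.3302/18.5 ≈ 1.47731

r = 1.477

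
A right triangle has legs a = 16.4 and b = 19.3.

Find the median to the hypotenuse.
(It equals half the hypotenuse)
Hypotenuse c = √(a² + b²) = √(268.96 + 372.49) = √641.45 ≈ 25.3269
Median to hypotenuse = c/2 ≈ 25.3269/2 ≈ 12.6634

Median = 12.66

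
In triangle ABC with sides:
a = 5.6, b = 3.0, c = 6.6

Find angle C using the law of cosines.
c² = a² + b² − 2ab·cos(C)  ⇒  cos(C) = (a² + b² − c²)/(2ab)
cos(C) = (5.6² + 3.0² − 6.6²)/(2·5.6·3.0) = (31.36 + 9 − 43.56)/33.6 = -3.2/33.6 ≈ -0.0952381
C = arccos(-0.0952381) ≈ 95.465°

C = 95.47°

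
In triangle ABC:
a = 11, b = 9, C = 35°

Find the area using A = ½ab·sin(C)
A = ½·a·b·sin(C) = ½·11·9·sin(35°)
sin(35°) ≈ 0.573576
A ≈ ½·99·0.573576 = 49.5·0.573576 ≈ 28.392

Area = 28.39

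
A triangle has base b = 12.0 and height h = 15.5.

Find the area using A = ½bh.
A = ½·b·h = ½·12.0·15.5 = ½·186 = 93

Area = 93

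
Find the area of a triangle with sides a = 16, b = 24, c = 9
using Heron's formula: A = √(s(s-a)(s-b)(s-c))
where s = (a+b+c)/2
s = (16 + 24 + 9)/2 = 49/2 = 24.5
s − a = 8.5, s − b = 0.5, s − c = 15.5
s(s−a)(s−b)(s−c) = 24.5·8.5·0.5·15.5 = 1613.9375
Area = √1613.9375 ≈ 40.1738

s = 24.5, Area = 40.17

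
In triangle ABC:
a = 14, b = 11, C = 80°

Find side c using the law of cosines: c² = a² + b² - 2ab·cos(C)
c² = 14² + 11² − 2·14·11·cos(80°)
cos(80°) ≈ 0.173648
c² ≈ 196 + 121 − 308·(0.173648) ≈ 317 − 53.4836 ≈ 263.516
c ≈ √263.516 ≈ 16.2332

c = 16.23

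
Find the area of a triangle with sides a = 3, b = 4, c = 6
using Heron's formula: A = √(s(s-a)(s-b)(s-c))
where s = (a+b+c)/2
s = (3 + 4 + 6)/2 = 13/2 = 6.5
s − a = 3.5, s − b = 2.5, s − c = 0.5
s(s−a)(s−b)(s−c) = 6.5·3.5·2.5·0.5 = 28.4375
Area = √28.4375 ≈ 5.33268

s = 6.5, Area = 5.333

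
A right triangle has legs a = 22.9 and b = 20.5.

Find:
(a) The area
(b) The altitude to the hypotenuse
(a) The legs are perpendicular, so Area = ½·a·b = ½·22.9·20.5 = ½·469.45 = 234.725
(b) Hypotenuse c = √(a² + b²) = √(524.41 + 420.25) = √944.66 ≈ 30.7353
    Area = ½·c·h_c  ⇒  h_c = 2·Area/c = 469.45/30.7353 ≈ 15.274

Area = 234.725, h_c = 15.27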